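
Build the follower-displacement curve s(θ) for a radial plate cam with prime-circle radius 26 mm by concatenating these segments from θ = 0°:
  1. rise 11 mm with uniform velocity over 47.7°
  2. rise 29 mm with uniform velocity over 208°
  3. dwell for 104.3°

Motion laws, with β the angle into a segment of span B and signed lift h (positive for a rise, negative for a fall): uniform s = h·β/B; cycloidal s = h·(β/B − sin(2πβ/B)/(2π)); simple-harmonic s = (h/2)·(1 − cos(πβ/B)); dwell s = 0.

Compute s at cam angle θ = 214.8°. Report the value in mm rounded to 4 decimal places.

seg 1 [0°–47.7°] uniform, h=11: full span → s += 11 → s = 11.0000
seg 2 [47.7°–255.7°] uniform, h=29: θ=214.8° here. β=167.1, B=208. 29·167.1/208 = 23.2976 → s = 34.2976

34.2976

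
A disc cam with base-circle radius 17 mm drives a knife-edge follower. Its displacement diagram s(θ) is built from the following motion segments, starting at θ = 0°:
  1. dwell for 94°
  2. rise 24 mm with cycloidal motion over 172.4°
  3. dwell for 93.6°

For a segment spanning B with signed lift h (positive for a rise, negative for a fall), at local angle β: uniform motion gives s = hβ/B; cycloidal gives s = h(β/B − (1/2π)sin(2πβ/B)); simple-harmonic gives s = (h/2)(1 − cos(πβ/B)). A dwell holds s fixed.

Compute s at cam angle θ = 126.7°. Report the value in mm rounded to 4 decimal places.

seg 1 [0°–94°] dwell: s stays 0.0000
seg 2 [94°–266.4°] cycloidal, h=24: θ=126.7° here. β=32.7, B=172.4. 24·(0.1897 − sin(2π·0.1897)/(2π)) = 1.0036 → s = 1.0036

1.0036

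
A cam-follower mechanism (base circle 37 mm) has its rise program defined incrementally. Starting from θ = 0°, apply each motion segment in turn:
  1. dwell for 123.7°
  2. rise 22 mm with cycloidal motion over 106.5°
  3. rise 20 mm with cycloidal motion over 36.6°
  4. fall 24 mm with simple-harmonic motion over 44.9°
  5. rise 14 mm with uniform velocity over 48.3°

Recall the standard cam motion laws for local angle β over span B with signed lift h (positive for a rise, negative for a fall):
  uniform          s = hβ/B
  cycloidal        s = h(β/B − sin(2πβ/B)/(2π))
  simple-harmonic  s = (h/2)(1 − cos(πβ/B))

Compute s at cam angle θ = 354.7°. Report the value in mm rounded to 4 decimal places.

seg 1 [0°–123.7°] dwell: s stays 0.0000
seg 2 [123.7°–230.2°] cycloidal, h=22: full span → s += 22 → s = 22.0000
seg 3 [230.2°–266.8°] cycloidal, h=20: full span → s += 20 → s = 42.0000
seg 4 [266.8°–311.7°] simple-harmonic, h=-24: full span → s += -24 → s = 18.0000
seg 5 [311.7°–360°] uniform, h=14: θ=354.7° here. β=43, B=48.3. 14·43/48.3 = 12.4638 → s = 30.4638

30.4638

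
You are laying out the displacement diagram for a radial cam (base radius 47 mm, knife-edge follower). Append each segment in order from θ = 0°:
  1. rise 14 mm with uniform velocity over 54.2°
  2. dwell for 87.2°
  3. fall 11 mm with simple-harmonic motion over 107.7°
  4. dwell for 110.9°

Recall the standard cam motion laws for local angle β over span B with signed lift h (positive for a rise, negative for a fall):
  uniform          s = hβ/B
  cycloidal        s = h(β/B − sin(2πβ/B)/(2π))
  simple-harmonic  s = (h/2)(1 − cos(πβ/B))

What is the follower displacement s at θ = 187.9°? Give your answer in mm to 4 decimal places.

seg 1 [0°–54.2°] uniform, h=14: full span → s += 14 → s = 14.0000
seg 2 [54.2°–141.4°] dwell: s stays 14.0000
seg 3 [141.4°–249.1°] simple-harmonic, h=-11: θ=187.9° here. β=46.5, B=107.7. -11/2·(1 − cos(π·0.4318)) = -4.3298 → s = 9.6702

9.6702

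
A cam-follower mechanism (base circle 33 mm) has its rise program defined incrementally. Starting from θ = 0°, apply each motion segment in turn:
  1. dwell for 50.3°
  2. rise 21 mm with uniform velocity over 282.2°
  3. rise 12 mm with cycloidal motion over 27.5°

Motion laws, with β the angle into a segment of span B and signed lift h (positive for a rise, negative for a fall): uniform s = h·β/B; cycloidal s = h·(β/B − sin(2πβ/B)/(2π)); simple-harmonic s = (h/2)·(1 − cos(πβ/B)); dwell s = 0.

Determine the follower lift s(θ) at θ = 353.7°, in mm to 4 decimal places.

seg 1 [0°–50.3°] dwell: s stays 0.0000
seg 2 [50.3°–332.5°] uniform, h=21: full span → s += 21 → s = 21.0000
seg 3 [332.5°–360°] cycloidal, h=12: θ=353.7° here. β=21.2, B=27.5. 12·(0.7709 − sin(2π·0.7709)/(2π)) = 11.1443 → s = 32.1443

32.1443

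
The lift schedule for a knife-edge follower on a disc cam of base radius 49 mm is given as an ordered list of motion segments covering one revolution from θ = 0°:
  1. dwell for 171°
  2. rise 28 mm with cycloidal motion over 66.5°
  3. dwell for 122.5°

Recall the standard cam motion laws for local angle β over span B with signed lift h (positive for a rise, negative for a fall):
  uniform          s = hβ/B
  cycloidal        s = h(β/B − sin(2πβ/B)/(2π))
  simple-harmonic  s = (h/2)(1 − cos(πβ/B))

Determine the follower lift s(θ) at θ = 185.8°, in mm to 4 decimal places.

seg 1 [0°–171°] dwell: s stays 0.0000
seg 2 [171°–237.5°] cycloidal, h=28: θ=185.8° here. β=14.8, B=66.5. 28·(0.2226 − sin(2π·0.2226)/(2π)) = 1.8413 → s = 1.8413

1.8413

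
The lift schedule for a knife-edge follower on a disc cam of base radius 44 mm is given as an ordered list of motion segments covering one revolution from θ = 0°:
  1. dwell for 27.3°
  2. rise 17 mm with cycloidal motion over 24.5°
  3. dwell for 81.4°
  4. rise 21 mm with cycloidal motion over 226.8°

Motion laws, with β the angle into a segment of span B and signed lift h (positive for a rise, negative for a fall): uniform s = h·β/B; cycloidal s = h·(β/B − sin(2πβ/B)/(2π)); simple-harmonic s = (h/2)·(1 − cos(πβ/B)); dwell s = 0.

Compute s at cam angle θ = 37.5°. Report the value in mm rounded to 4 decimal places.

seg 1 [0°–27.3°] dwell: s stays 0.0000
seg 2 [27.3°–51.8°] cycloidal, h=17: θ=37.5° here. β=10.2, B=24.5. 17·(0.4163 − sin(2π·0.4163)/(2π)) = 5.7197 → s = 5.7197

5.7197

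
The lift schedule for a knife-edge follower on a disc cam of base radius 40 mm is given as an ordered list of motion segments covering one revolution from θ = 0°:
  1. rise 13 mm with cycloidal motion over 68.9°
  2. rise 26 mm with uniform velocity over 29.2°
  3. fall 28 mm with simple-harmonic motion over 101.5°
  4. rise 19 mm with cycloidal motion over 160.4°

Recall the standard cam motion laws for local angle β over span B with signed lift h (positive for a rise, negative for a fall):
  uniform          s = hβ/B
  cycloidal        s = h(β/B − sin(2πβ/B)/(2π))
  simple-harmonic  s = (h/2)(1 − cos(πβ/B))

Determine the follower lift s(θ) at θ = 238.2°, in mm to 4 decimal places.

seg 1 [0°–68.9°] cycloidal, h=13: full span → s += 13 → s = 13.0000
seg 2 [68.9°–98.1°] uniform, h=26: full span → s += 26 → s = 39.0000
seg 3 [98.1°–199.6°] simple-harmonic, h=-28: full span → s += -28 → s = 11.0000
seg 4 [199.6°–360°] cycloidal, h=19: θ=238.2° here. β=38.6, B=160.4. 19·(0.2406 − sin(2π·0.2406)/(2π)) = 1.5536 → s = 12.5536

12.5536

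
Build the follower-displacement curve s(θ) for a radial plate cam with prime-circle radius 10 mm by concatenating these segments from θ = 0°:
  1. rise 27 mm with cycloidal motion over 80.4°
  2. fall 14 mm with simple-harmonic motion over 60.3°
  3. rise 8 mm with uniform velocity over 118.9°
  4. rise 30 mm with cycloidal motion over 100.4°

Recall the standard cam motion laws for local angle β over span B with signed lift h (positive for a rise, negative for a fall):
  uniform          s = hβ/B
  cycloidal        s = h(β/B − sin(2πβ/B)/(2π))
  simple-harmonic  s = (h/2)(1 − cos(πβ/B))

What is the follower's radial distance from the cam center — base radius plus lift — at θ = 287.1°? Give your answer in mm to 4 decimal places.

seg 1 [0°–80.4°] cycloidal, h=27: full span → s += 27 → s = 27.0000
seg 2 [80.4°–140.7°] simple-harmonic, h=-14: full span → s += -14 → s = 13.0000
seg 3 [140.7°–259.6°] uniform, h=8: full span → s += 8 → s = 21.0000
seg 4 [259.6°–360°] cycloidal, h=30: θ=287.1° here. β=27.5, B=100.4. 30·(0.2739 − sin(2π·0.2739)/(2π)) = 3.4962 → s = 24.4962
radial distance = base radius + s = 10 + 24.4962 = 34.4962

34.4962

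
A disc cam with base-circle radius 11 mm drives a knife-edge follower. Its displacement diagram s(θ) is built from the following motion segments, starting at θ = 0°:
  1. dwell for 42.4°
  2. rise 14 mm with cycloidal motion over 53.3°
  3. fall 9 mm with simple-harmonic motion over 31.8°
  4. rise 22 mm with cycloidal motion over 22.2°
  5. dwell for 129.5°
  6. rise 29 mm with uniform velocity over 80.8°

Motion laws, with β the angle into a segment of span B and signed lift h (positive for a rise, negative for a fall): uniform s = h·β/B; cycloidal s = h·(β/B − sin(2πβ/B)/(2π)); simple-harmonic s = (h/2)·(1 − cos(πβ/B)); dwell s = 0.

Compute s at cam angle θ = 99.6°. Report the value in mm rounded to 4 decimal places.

seg 1 [0°–42.4°] dwell: s stays 0.0000
seg 2 [42.4°–95.7°] cycloidal, h=14: full span → s += 14 → s = 14.0000
seg 3 [95.7°–127.5°] simple-harmonic, h=-9: θ=99.6° here. β=3.9, B=31.8. -9/2·(1 − cos(π·0.1226)) = -0.3299 → s = 13.6701

13.6701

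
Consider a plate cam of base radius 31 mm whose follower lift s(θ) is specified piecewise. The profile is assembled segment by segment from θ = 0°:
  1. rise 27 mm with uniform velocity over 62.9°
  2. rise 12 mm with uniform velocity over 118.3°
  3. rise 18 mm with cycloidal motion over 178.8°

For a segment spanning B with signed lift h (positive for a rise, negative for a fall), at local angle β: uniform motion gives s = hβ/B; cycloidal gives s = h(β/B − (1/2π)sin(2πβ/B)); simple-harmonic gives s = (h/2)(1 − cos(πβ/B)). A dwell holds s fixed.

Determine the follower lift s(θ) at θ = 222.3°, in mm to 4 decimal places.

seg 1 [0°–62.9°] uniform, h=27: full span → s += 27 → s = 27.0000
seg 2 [62.9°–181.2°] uniform, h=12: full span → s += 12 → s = 39.0000
seg 3 [181.2°–360°] cycloidal, h=18: θ=222.3° here. β=41.1, B=178.8. 18·(0.2299 − sin(2π·0.2299)/(2π)) = 1.2957 → s = 40.2957

40.2957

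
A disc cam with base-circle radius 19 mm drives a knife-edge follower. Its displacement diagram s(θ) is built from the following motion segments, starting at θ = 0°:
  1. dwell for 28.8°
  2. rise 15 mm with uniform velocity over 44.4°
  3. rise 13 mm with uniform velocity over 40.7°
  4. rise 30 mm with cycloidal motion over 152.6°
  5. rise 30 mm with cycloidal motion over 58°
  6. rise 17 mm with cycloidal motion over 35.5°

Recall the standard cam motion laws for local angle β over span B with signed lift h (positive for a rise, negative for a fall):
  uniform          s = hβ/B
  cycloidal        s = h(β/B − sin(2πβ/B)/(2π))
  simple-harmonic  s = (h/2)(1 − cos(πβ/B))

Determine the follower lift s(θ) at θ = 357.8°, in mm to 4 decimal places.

seg 1 [0°–28.8°] dwell: s stays 0.0000
seg 2 [28.8°–73.2°] uniform, h=15: full span → s += 15 → s = 15.0000
seg 3 [73.2°–113.9°] uniform, h=13: full span → s += 13 → s = 28.0000
seg 4 [113.9°–266.5°] cycloidal, h=30: full span → s += 30 → s = 58.0000
seg 5 [266.5°–324.5°] cycloidal, h=30: full span → s += 30 → s = 88.0000
seg 6 [324.5°–360°] cycloidal, h=17: θ=357.8° here. β=33.3, B=35.5. 17·(0.9380 − sin(2π·0.9380)/(2π)) = 16.9736 → s = 104.9736

104.9736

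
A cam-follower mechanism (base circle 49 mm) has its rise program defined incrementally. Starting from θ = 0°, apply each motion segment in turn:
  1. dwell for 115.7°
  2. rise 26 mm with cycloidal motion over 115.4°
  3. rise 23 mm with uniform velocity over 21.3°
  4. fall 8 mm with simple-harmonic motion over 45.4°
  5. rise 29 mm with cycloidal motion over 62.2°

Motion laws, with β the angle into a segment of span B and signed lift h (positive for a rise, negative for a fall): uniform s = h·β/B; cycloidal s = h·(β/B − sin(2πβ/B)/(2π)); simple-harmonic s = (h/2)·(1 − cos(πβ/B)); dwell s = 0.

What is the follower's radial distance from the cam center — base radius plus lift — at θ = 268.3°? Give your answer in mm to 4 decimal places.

seg 1 [0°–115.7°] dwell: s stays 0.0000
seg 2 [115.7°–231.1°] cycloidal, h=26: full span → s += 26 → s = 26.0000
seg 3 [231.1°–252.4°] uniform, h=23: full span → s += 23 → s = 49.0000
seg 4 [252.4°–297.8°] simple-harmonic, h=-8: θ=268.3° here. β=15.9, B=45.4. -8/2·(1 − cos(π·0.3502)) = -2.1865 → s = 46.8135
radial distance = base radius + s = 49 + 46.8135 = 95.8135

95.8135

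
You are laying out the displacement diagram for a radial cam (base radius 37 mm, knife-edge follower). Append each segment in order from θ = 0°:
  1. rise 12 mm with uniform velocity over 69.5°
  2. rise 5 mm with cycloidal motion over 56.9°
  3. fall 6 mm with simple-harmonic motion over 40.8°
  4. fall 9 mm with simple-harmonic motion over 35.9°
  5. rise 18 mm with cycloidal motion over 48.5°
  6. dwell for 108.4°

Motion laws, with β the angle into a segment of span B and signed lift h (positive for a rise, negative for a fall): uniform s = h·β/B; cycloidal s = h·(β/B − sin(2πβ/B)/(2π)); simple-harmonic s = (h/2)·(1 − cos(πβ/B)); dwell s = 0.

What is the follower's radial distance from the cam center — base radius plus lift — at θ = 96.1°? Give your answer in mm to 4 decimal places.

seg 1 [0°–69.5°] uniform, h=12: full span → s += 12 → s = 12.0000
seg 2 [69.5°–126.4°] cycloidal, h=5: θ=96.1° here. β=26.6, B=56.9. 5·(0.4675 − sin(2π·0.4675)/(2π)) = 2.1760 → s = 14.1760
radial distance = base radius + s = 37 + 14.1760 = 51.1760

51.1760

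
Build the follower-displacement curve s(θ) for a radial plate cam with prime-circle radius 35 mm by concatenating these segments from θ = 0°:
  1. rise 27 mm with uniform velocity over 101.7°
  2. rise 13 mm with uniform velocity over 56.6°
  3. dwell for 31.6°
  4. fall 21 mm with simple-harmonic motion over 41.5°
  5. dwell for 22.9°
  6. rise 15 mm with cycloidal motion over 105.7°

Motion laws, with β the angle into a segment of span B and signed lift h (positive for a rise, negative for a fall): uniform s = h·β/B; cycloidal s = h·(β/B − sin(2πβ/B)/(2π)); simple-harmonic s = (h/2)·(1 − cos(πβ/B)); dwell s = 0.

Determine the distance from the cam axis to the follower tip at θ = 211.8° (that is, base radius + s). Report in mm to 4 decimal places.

seg 1 [0°–101.7°] uniform, h=27: full span → s += 27 → s = 27.0000
seg 2 [101.7°–158.3°] uniform, h=13: full span → s += 13 → s = 40.0000
seg 3 [158.3°–189.9°] dwell: s stays 40.0000
seg 4 [189.9°–231.4°] simple-harmonic, h=-21: θ=211.8° here. β=21.9, B=41.5. -21/2·(1 − cos(π·0.5277)) = -11.4129 → s = 28.5871
radial distance = base radius + s = 35 + 28.5871 = 63.5871

63.5871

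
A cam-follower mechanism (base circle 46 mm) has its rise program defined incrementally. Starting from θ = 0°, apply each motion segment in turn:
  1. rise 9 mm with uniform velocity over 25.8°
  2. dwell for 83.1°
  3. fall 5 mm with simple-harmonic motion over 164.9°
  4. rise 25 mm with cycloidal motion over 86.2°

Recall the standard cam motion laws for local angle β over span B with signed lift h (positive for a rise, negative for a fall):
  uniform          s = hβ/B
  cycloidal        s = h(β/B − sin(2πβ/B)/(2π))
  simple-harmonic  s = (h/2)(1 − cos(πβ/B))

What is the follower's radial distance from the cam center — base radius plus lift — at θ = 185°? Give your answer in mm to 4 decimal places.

seg 1 [0°–25.8°] uniform, h=9: full span → s += 9 → s = 9.0000
seg 2 [25.8°–108.9°] dwell: s stays 9.0000
seg 3 [108.9°–273.8°] simple-harmonic, h=-5: θ=185° here. β=76.1, B=164.9. -5/2·(1 − cos(π·0.4615)) = -2.1983 → s = 6.8017
radial distance = base radius + s = 46 + 6.8017 = 52.8017

52.8017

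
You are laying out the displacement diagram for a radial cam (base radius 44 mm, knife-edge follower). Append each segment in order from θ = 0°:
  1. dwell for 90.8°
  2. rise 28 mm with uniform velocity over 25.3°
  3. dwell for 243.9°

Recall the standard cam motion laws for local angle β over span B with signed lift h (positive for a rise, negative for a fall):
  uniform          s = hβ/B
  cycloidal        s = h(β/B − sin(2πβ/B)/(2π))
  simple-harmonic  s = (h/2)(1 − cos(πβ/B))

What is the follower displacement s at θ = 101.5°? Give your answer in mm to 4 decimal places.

seg 1 [0°–90.8°] dwell: s stays 0.0000
seg 2 [90.8°–116.1°] uniform, h=28: θ=101.5° here. β=10.7, B=25.3. 28·10.7/25.3 = 11.8419 → s = 11.8419

11.8419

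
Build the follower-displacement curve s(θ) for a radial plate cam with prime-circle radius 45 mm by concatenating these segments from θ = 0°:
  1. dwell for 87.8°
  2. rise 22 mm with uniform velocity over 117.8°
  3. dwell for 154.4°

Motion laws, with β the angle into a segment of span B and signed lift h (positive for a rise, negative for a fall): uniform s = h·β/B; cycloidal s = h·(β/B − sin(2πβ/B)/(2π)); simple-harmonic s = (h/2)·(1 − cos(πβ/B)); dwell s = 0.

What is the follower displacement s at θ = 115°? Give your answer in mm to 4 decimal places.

seg 1 [0°–87.8°] dwell: s stays 0.0000
seg 2 [87.8°–205.6°] uniform, h=22: θ=115° here. β=27.2, B=117.8. 22·27.2/117.8 = 5.0798 → s = 5.0798

5.0798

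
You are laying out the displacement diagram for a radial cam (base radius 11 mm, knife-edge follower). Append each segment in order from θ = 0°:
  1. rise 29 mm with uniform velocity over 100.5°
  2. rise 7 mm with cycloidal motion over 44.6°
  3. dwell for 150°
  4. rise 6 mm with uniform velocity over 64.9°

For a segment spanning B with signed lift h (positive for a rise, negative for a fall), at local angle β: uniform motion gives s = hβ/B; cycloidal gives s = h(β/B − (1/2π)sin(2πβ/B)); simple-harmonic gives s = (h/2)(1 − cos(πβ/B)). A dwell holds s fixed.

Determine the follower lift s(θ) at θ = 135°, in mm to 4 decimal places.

seg 1 [0°–100.5°] uniform, h=29: full span → s += 29 → s = 29.0000
seg 2 [100.5°–145.1°] cycloidal, h=7: θ=135° here. β=34.5, B=44.6. 7·(0.7735 − sin(2π·0.7735)/(2π)) = 6.5167 → s = 35.5167

35.5167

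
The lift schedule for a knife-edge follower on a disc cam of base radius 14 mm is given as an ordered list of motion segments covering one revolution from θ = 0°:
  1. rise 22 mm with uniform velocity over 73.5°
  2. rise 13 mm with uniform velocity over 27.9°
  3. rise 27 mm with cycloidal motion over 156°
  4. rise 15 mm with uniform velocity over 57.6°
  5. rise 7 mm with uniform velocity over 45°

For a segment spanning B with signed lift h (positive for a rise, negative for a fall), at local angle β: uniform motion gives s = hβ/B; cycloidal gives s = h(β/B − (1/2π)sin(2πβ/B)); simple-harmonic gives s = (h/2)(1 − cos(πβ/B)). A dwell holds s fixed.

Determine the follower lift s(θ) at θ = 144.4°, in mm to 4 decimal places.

seg 1 [0°–73.5°] uniform, h=22: full span → s += 22 → s = 22.0000
seg 2 [73.5°–101.4°] uniform, h=13: full span → s += 13 → s = 35.0000
seg 3 [101.4°–257.4°] cycloidal, h=27: θ=144.4° here. β=43, B=156. 27·(0.2756 − sin(2π·0.2756)/(2π)) = 3.2008 → s = 38.2008

38.2008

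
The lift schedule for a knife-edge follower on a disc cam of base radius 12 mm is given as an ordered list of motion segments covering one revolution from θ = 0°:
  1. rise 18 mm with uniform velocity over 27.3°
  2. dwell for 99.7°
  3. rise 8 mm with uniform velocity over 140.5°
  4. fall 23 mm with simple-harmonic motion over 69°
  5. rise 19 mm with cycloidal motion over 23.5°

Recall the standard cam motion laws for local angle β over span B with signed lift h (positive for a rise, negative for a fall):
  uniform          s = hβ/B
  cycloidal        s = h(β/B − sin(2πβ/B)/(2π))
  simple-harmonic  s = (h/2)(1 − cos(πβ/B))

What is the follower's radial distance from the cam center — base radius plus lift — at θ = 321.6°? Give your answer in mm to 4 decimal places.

seg 1 [0°–27.3°] uniform, h=18: full span → s += 18 → s = 18.0000
seg 2 [27.3°–127°] dwell: s stays 18.0000
seg 3 [127°–267.5°] uniform, h=8: full span → s += 8 → s = 26.0000
seg 4 [267.5°–336.5°] simple-harmonic, h=-23: θ=321.6° here. β=54.1, B=69. -23/2·(1 − cos(π·0.7841)) = -20.4536 → s = 5.5464
radial distance = base radius + s = 12 + 5.5464 = 17.5464

17.5464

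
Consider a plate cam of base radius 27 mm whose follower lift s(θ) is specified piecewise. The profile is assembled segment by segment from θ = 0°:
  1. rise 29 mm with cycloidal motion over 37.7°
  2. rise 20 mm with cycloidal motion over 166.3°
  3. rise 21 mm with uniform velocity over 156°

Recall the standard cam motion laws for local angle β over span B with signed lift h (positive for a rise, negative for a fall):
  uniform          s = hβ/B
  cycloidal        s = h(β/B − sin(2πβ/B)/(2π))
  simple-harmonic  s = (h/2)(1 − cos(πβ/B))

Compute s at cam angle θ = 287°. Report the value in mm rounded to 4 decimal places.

seg 1 [0°–37.7°] cycloidal, h=29: full span → s += 29 → s = 29.0000
seg 2 [37.7°–204°] cycloidal, h=20: full span → s += 20 → s = 49.0000
seg 3 [204°–360°] uniform, h=21: θ=287° here. β=83, B=156. 21·83/156 = 11.1731 → s = 60.1731

60.1731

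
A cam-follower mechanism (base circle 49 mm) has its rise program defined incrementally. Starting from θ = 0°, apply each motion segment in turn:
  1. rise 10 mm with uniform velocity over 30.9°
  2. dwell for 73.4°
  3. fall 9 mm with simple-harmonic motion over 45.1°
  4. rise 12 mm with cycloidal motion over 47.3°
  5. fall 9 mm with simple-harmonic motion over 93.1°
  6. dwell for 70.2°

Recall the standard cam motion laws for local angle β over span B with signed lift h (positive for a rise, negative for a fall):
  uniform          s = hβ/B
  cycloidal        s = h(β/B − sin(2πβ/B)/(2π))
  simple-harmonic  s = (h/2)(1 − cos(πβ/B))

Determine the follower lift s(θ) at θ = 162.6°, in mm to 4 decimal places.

seg 1 [0°–30.9°] uniform, h=10: full span → s += 10 → s = 10.0000
seg 2 [30.9°–104.3°] dwell: s stays 10.0000
seg 3 [104.3°–149.4°] simple-harmonic, h=-9: full span → s += -9 → s = 1.0000
seg 4 [149.4°–196.7°] cycloidal, h=12: θ=162.6° here. β=13.2, B=47.3. 12·(0.2791 − sin(2π·0.2791)/(2π)) = 1.4707 → s = 2.4707

2.4707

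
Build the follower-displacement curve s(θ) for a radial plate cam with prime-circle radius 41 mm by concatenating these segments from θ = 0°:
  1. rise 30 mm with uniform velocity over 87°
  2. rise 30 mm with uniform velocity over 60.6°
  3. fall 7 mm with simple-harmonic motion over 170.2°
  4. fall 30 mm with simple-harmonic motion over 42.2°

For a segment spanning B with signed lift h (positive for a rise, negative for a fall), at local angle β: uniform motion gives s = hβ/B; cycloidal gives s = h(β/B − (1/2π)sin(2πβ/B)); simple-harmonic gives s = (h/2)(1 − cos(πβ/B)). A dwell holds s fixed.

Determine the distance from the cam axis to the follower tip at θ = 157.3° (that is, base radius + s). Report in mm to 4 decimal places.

seg 1 [0°–87°] uniform, h=30: full span → s += 30 → s = 30.0000
seg 2 [87°–147.6°] uniform, h=30: full span → s += 30 → s = 60.0000
seg 3 [147.6°–317.8°] simple-harmonic, h=-7: θ=157.3° here. β=9.7, B=170.2. -7/2·(1 − cos(π·0.0570)) = -0.0560 → s = 59.9440
radial distance = base radius + s = 41 + 59.9440 = 100.9440

100.9440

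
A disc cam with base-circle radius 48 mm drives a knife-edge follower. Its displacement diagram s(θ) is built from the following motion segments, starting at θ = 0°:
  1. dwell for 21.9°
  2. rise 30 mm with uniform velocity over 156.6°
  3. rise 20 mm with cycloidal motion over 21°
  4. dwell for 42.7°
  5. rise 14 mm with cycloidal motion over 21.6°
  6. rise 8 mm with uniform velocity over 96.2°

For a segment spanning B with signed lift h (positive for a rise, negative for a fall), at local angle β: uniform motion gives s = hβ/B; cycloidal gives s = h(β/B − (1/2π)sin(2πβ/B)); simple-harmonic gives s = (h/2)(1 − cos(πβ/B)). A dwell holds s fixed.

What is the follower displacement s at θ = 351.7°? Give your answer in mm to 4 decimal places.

seg 1 [0°–21.9°] dwell: s stays 0.0000
seg 2 [21.9°–178.5°] uniform, h=30: full span → s += 30 → s = 30.0000
seg 3 [178.5°–199.5°] cycloidal, h=20: full span → s += 20 → s = 50.0000
seg 4 [199.5°–242.2°] dwell: s stays 50.0000
seg 5 [242.2°–263.8°] cycloidal, h=14: full span → s += 14 → s = 64.0000
seg 6 [263.8°–360°] uniform, h=8: θ=351.7° here. β=87.9, B=96.2. 8·87.9/96.2 = 7.3098 → s = 71.3098

71.3098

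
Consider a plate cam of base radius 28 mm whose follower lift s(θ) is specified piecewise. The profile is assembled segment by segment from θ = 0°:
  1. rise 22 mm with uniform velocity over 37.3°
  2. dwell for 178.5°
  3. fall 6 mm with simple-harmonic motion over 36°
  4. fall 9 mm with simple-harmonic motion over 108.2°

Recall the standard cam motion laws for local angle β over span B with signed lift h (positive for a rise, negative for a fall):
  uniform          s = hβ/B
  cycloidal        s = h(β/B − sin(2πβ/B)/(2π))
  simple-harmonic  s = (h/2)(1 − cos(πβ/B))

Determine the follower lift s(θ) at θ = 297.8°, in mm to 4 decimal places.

seg 1 [0°–37.3°] uniform, h=22: full span → s += 22 → s = 22.0000
seg 2 [37.3°–215.8°] dwell: s stays 22.0000
seg 3 [215.8°–251.8°] simple-harmonic, h=-6: full span → s += -6 → s = 16.0000
seg 4 [251.8°–360°] simple-harmonic, h=-9: θ=297.8° here. β=46, B=108.2. -9/2·(1 − cos(π·0.4251)) = -3.4514 → s = 12.5486

12.5486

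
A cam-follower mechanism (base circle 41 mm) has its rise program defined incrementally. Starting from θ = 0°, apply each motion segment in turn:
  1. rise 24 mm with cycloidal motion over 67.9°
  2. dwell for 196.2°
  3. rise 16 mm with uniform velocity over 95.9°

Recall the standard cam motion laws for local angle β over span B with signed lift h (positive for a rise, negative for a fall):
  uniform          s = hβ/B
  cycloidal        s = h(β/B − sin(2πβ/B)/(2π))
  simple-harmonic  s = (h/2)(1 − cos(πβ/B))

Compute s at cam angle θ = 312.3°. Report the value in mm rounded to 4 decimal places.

seg 1 [0°–67.9°] cycloidal, h=24: full span → s += 24 → s = 24.0000
seg 2 [67.9°–264.1°] dwell: s stays 24.0000
seg 3 [264.1°–360°] uniform, h=16: θ=312.3° here. β=48.2, B=95.9. 16·48.2/95.9 = 8.0417 → s = 32.0417

32.0417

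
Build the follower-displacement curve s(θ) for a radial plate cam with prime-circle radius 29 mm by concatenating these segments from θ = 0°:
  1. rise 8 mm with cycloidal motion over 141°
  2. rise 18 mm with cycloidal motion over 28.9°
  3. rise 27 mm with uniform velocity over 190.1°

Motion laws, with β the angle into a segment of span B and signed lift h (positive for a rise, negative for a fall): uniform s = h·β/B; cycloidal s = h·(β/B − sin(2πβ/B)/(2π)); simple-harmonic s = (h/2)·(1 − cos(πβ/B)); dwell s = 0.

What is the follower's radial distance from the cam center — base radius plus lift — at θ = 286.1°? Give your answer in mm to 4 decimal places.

seg 1 [0°–141°] cycloidal, h=8: full span → s += 8 → s = 8.0000
seg 2 [141°–169.9°] cycloidal, h=18: full span → s += 18 → s = 26.0000
seg 3 [169.9°–360°] uniform, h=27: θ=286.1° here. β=116.2, B=190.1. 27·116.2/190.1 = 16.5039 → s = 42.5039
radial distance = base radius + s = 29 + 42.5039 = 71.5039

71.5039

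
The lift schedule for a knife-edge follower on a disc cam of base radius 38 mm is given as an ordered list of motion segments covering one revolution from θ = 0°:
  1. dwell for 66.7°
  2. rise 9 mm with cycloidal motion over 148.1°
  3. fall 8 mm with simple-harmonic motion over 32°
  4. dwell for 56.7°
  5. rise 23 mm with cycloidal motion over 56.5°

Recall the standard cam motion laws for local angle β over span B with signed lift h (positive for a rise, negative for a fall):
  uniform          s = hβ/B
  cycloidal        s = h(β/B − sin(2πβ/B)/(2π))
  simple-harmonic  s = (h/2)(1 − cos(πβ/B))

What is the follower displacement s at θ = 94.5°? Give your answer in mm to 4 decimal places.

seg 1 [0°–66.7°] dwell: s stays 0.0000
seg 2 [66.7°–214.8°] cycloidal, h=9: θ=94.5° here. β=27.8, B=148.1. 9·(0.1877 − sin(2π·0.1877)/(2π)) = 0.3653 → s = 0.3653

0.3653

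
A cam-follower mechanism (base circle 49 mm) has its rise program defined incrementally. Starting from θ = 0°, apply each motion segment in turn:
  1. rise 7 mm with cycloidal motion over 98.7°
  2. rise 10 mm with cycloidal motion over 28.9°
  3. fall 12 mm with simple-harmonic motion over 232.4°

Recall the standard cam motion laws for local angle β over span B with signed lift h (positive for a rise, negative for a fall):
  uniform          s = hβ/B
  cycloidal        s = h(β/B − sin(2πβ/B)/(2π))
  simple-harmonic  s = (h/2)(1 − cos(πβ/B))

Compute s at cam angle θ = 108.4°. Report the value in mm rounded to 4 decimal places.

seg 1 [0°–98.7°] cycloidal, h=7: full span → s += 7 → s = 7.0000
seg 2 [98.7°–127.6°] cycloidal, h=10: θ=108.4° here. β=9.7, B=28.9. 10·(0.3356 − sin(2π·0.3356)/(2π)) = 1.9898 → s = 8.9898

8.9898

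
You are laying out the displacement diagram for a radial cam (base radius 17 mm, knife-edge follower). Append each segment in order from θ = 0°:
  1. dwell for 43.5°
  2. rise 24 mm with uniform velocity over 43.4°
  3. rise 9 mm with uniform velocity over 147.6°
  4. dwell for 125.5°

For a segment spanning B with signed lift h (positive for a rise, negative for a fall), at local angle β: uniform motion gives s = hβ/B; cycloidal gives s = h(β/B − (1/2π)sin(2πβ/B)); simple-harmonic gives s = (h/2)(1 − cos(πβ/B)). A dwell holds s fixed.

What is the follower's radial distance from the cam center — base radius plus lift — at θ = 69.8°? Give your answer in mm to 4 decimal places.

seg 1 [0°–43.5°] dwell: s stays 0.0000
seg 2 [43.5°–86.9°] uniform, h=24: θ=69.8° here. β=26.3, B=43.4. 24·26.3/43.4 = 14.5438 → s = 14.5438
radial distance = base radius + s = 17 + 14.5438 = 31.5438

31.5438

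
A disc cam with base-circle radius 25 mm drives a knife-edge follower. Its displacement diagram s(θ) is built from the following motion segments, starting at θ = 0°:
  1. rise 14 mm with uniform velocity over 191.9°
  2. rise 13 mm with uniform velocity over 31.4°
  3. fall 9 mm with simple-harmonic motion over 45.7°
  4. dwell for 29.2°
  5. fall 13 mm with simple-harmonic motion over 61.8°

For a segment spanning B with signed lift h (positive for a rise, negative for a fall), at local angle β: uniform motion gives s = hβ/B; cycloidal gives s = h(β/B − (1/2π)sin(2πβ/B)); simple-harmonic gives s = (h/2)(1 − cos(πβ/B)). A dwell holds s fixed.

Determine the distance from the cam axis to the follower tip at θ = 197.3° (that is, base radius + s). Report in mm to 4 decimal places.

seg 1 [0°–191.9°] uniform, h=14: full span → s += 14 → s = 14.0000
seg 2 [191.9°–223.3°] uniform, h=13: θ=197.3° here. β=5.4, B=31.4. 13·5.4/31.4 = 2.2357 → s = 16.2357
radial distance = base radius + s = 25 + 16.2357 = 41.2357

41.2357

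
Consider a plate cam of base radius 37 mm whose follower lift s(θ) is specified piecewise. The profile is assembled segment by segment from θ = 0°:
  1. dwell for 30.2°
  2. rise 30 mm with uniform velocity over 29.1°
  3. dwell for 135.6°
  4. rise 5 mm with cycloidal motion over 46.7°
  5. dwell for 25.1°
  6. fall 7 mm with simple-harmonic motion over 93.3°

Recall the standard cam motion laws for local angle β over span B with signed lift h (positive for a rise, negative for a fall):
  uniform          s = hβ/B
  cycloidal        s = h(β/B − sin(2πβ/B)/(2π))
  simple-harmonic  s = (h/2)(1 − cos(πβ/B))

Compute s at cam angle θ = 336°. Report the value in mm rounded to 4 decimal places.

seg 1 [0°–30.2°] dwell: s stays 0.0000
seg 2 [30.2°–59.3°] uniform, h=30: full span → s += 30 → s = 30.0000
seg 3 [59.3°–194.9°] dwell: s stays 30.0000
seg 4 [194.9°–241.6°] cycloidal, h=5: full span → s += 5 → s = 35.0000
seg 5 [241.6°–266.7°] dwell: s stays 35.0000
seg 6 [266.7°–360°] simple-harmonic, h=-7: θ=336° here. β=69.3, B=93.3. -7/2·(1 − cos(π·0.7428)) = -5.9180 → s = 29.0820

29.0820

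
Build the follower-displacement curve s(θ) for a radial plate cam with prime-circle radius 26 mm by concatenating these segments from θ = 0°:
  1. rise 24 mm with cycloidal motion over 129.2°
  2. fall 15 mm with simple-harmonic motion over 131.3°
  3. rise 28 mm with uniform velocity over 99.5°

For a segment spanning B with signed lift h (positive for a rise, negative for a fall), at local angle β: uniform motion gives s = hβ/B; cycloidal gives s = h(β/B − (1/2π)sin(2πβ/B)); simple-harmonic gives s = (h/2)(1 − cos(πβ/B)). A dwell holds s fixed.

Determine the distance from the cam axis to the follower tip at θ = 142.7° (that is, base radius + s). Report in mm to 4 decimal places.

seg 1 [0°–129.2°] cycloidal, h=24: full span → s += 24 → s = 24.0000
seg 2 [129.2°–260.5°] simple-harmonic, h=-15: θ=142.7° here. β=13.5, B=131.3. -15/2·(1 − cos(π·0.1028)) = -0.3879 → s = 23.6121
radial distance = base radius + s = 26 + 23.6121 = 49.6121

49.6121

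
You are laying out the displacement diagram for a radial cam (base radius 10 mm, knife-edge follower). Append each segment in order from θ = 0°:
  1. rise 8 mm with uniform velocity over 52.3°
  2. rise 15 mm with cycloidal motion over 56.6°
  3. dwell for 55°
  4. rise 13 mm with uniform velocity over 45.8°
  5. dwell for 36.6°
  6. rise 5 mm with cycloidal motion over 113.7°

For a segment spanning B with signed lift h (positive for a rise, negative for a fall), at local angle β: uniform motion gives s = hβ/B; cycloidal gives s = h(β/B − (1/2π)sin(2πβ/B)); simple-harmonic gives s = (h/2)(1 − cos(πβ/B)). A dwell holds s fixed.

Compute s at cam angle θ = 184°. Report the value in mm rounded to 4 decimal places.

seg 1 [0°–52.3°] uniform, h=8: full span → s += 8 → s = 8.0000
seg 2 [52.3°–108.9°] cycloidal, h=15: full span → s += 15 → s = 23.0000
seg 3 [108.9°–163.9°] dwell: s stays 23.0000
seg 4 [163.9°–209.7°] uniform, h=13: θ=184° here. β=20.1, B=45.8. 13·20.1/45.8 = 5.7052 → s = 28.7052

28.7052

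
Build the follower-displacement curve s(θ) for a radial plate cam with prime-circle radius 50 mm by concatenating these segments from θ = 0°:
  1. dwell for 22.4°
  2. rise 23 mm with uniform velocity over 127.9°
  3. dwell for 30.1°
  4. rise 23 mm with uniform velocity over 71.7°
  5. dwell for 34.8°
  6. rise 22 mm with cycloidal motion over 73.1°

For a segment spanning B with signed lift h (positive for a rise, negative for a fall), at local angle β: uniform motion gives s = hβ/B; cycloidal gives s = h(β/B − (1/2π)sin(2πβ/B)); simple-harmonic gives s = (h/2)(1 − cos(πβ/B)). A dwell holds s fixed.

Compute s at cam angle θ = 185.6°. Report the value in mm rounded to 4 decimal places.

seg 1 [0°–22.4°] dwell: s stays 0.0000
seg 2 [22.4°–150.3°] uniform, h=23: full span → s += 23 → s = 23.0000
seg 3 [150.3°–180.4°] dwell: s stays 23.0000
seg 4 [180.4°–252.1°] uniform, h=23: θ=185.6° here. β=5.2, B=71.7. 23·5.2/71.7 = 1.6681 → s = 24.6681

24.6681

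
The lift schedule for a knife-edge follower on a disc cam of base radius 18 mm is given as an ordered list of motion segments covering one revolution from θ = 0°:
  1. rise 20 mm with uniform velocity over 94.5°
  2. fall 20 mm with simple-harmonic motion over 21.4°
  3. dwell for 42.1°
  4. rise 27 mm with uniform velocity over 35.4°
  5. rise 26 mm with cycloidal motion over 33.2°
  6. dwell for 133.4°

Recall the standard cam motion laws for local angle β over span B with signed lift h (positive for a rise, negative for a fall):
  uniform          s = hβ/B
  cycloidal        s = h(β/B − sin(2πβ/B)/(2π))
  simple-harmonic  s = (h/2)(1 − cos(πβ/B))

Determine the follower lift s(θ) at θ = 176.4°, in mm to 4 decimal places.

seg 1 [0°–94.5°] uniform, h=20: full span → s += 20 → s = 20.0000
seg 2 [94.5°–115.9°] simple-harmonic, h=-20: full span → s += -20 → s = 0.0000
seg 3 [115.9°–158°] dwell: s stays 0.0000
seg 4 [158°–193.4°] uniform, h=27: θ=176.4° here. β=18.4, B=35.4. 27·18.4/35.4 = 14.0339 → s = 14.0339

14.0339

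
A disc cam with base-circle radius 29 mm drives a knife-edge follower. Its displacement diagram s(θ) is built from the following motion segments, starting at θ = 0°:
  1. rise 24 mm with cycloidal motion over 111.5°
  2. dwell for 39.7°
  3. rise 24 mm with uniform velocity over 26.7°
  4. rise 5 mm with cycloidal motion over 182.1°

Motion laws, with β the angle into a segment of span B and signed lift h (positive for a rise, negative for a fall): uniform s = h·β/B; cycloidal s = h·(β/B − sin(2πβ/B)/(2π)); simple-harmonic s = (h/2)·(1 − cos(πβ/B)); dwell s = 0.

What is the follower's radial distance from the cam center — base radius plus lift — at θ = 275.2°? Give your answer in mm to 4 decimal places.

seg 1 [0°–111.5°] cycloidal, h=24: full span → s += 24 → s = 24.0000
seg 2 [111.5°–151.2°] dwell: s stays 24.0000
seg 3 [151.2°–177.9°] uniform, h=24: full span → s += 24 → s = 48.0000
seg 4 [177.9°–360°] cycloidal, h=5: θ=275.2° here. β=97.3, B=182.1. 5·(0.5343 − sin(2π·0.5343)/(2π)) = 2.8419 → s = 50.8419
radial distance = base radius + s = 29 + 50.8419 = 79.8419

79.8419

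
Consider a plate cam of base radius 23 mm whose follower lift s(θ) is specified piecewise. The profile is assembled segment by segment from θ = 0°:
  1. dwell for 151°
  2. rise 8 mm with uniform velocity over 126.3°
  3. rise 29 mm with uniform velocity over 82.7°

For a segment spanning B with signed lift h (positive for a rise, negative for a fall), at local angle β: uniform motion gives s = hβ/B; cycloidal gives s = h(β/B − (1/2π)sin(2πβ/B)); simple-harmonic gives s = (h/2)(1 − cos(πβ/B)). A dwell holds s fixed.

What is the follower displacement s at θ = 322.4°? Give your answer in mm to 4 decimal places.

seg 1 [0°–151°] dwell: s stays 0.0000
seg 2 [151°–277.3°] uniform, h=8: full span → s += 8 → s = 8.0000
seg 3 [277.3°–360°] uniform, h=29: θ=322.4° here. β=45.1, B=82.7. 29·45.1/82.7 = 15.8150 → s = 23.8150

23.8150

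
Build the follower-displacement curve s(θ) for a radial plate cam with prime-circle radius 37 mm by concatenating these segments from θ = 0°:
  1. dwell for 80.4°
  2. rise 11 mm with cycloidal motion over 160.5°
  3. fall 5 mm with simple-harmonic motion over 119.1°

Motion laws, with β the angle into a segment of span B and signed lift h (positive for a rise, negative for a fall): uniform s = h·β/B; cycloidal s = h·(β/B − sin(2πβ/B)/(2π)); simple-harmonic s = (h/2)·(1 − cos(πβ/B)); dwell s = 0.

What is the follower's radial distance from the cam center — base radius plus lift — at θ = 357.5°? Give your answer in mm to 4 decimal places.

seg 1 [0°–80.4°] dwell: s stays 0.0000
seg 2 [80.4°–240.9°] cycloidal, h=11: full span → s += 11 → s = 11.0000
seg 3 [240.9°–360°] simple-harmonic, h=-5: θ=357.5° here. β=116.6, B=119.1. -5/2·(1 − cos(π·0.9790)) = -4.9946 → s = 6.0054
radial distance = base radius + s = 37 + 6.0054 = 43.0054

43.0054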